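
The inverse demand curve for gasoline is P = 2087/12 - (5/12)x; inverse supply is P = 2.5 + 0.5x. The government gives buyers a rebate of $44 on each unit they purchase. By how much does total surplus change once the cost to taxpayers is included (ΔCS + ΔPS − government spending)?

Net change in total surplus = -$1056

Pre-subsidy: 2087/12 - (5/12)x = 2.5 + 0.5x gives x* = 187 and P* = 96.
With the rebate, buyers effectively pay Pb = Ps − 44, where Ps is the price sellers receive.
On the curves, Pb = 2087/12 - (5/12)x and Ps = 2.5 + 0.5x; the wedge Ps − Pb = 44 gives 2.5 + 0.5x − (2087/12 - (5/12)x) = 44, so x' = 235.
Then Pb = 2087/12 − (5/12)·235 = 76 and Ps = 2.5 + 0.5·235 = 120.
ΔCS = ½(187 + 235)(96 − 76) = 4220; ΔPS = ½(187 + 235)(120 − 96) = 5064.
Government spending = 44 × 235 = 10340.
Net change = 4220 + 5064 − 10340 = -1056. The loss equals the DWL triangle ½·44·48.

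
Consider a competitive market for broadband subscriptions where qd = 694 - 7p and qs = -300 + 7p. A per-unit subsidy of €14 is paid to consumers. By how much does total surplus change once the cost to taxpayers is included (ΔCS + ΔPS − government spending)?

Pre-subsidy: 694 - 7p = -300 + 7p gives p* = 71, q* = 197.
With the rebate, buyers effectively pay pb = ps − 14, where ps is the price sellers receive.
Demand in terms of ps becomes qd = 694 − 7(ps − 14) = 792 - 7ps. Setting this equal to supply: 792 - 7ps = -300 + 7ps, so ps = 78.
Buyers pay pb = 78 − 14 = 64; q' = -300 + 7·78 = 246.
ΔCS = ½(197 + 246)(71 − 64) = 1550.5; ΔPS = ½(197 + 246)(78 − 71) = 1550.5.
Government spending = 14 × 246 = 3444.
Net change = 1550.5 + 1550.5 − 3444 = -343. The loss equals the DWL triangle ½·14·49.

Net change in total surplus = -€343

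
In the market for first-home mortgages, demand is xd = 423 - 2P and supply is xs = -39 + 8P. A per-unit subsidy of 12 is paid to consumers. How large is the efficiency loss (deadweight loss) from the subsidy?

Deadweight loss = 115.2

Pre-subsidy: 423 - 2P = -39 + 8P gives P* = 46.2, x* = 330.6.
With the rebate, buyers effectively pay Pb = Ps − 12, where Ps is the price sellers receive.
Demand in terms of Ps becomes xd = 423 − 2(Ps − 12) = 447 - 2Ps. Setting this equal to supply: 447 - 2Ps = -39 + 8Ps, so Ps = 48.6.
Buyers pay Pb = 48.6 − 12 = 36.6; x' = -39 + 8·48.6 = 349.8.
The subsidy expands output by 349.8 − 330.6 = 19.2 past the efficient level; on those units the gap between marginal cost and willingness to pay runs from 0 up to 12.
DWL = ½ × 12 × 19.2 = 115.2.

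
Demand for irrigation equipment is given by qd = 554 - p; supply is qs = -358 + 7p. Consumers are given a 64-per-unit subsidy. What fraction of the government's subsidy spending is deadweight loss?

DWL / government spending = 7/124

Pre-subsidy: 554 - p = -358 + 7p gives p* = 114, q* = 440.
With the rebate, buyers effectively pay pb = ps − 64, where ps is the price sellers receive.
Demand in terms of ps becomes qd = 554 − 1(ps − 64) = 618 - ps. Setting this equal to supply: 618 - ps = -358 + 7ps, so ps = 122.
Buyers pay pb = 122 − 64 = 58; q' = -358 + 7·122 = 496.
ΔCS = ½(440 + 496)(114 − 58) = 26208; ΔPS = ½(440 + 496)(122 − 114) = 3744.
Government spending = 64 × 496 = 31744.
DWL = ½ × 64 × (496 − 440) = 1792; fraction = 1792 / 31744 = 7/124.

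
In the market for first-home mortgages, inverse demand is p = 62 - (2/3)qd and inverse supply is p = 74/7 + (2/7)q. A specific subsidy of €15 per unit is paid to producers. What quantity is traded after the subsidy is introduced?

q' = 69.75

Pre-subsidy: 62 - (2/3)q = 74/7 + (2/7)q gives q* = 54 and p* = 26.
With the subsidy, sellers receive ps = pb + 15 for each unit, where pb is the price buyers pay.
On the curves, pb = 62 - (2/3)q and ps = 74/7 + (2/7)q; the wedge ps − pb = 15 gives 74/7 + (2/7)q − (62 - (2/3)q) = 15, so q' = 69.75.
Then pb = 62 − (2/3)·69.75 = 15.5 and ps = 74/7 + (2/7)·69.75 = 30.5.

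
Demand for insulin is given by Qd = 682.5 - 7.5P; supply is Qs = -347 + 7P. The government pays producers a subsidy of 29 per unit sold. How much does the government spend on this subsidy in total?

Government cost = 7395

Pre-subsidy: 682.5 - 7.5P = -347 + 7P gives P* = 71, Q* = 150.
With the subsidy, sellers receive Ps = Pb + 29 for each unit, where Pb is the price buyers pay.
Supply in terms of Pb becomes Qs = -347 + 7(Pb + 29) = -144 + 7Pb. Setting this equal to demand: 682.5 - 7.5Pb = -144 + 7Pb, so Pb = 57.
Sellers receive Ps = 57 + 29 = 86; Q' = 682.5 − 7.5·57 = 255.
Government outlay = subsidy × quantity = 29 × 255 = 7395.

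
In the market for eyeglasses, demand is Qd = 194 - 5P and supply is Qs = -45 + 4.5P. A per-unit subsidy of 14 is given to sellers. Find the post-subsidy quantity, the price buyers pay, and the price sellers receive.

Q' = 1926/19; buyers pay 352/19; sellers receive 618/19

Pre-subsidy: 194 - 5P = -45 + 4.5P gives P* = 478/19, Q* = 1296/19.
With the subsidy, sellers receive Ps = Pb + 14 for each unit, where Pb is the price buyers pay.
Supply in terms of Pb becomes Qs = -45 + 4.5(Pb + 14) = 18 + 4.5Pb. Setting this equal to demand: 194 - 5Pb = 18 + 4.5Pb, so Pb = 352/19.
Sellers receive Ps = 352/19 + 14 = 618/19; Q' = 194 − 5·(352/19) = 1926/19.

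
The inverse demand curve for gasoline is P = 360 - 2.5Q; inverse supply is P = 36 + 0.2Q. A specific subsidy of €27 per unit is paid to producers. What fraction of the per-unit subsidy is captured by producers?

Producer share = 2/27

Pre-subsidy: 360 - 2.5Q = 36 + 0.2Q gives Q* = 120 and P* = 60.
With the subsidy, sellers receive Ps = Pb + 27 for each unit, where Pb is the price buyers pay.
On the curves, Pb = 360 - 2.5Q and Ps = 36 + 0.2Q; the wedge Ps − Pb = 27 gives 36 + 0.2Q − (360 - 2.5Q) = 27, so Q' = 130.
Then Pb = 360 − 2.5·130 = 35 and Ps = 36 + 0.2·130 = 62.
Buyers' price falls by P* − Pb = 60 − 35 = 25; sellers' price rises by Ps − P* = 62 − 60 = 2.
So producers capture 2/27 = 2/27 of each unit of subsidy.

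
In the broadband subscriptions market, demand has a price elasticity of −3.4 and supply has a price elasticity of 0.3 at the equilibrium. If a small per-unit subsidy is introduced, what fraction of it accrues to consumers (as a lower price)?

For a small subsidy around the equilibrium, the benefit split depends on the relative slopes, which at a point are proportional to the elasticities.
Buyer share = εs/(εs + |εd|) = 0.3/(0.3 + 3.4) = 3/37; seller share = |εd|/(εs + |εd|) = 34/37.

Consumer share = 3/37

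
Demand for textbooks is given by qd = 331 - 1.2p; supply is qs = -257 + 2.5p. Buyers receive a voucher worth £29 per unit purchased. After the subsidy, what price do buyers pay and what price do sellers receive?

Buyers pay 5155/37; sellers receive 6228/37

Pre-subsidy: 331 - 1.2p = -257 + 2.5p gives p* = 5880/37, q* = 5191/37.
With the rebate, buyers effectively pay pb = ps − 29, where ps is the price sellers receive.
Demand in terms of ps becomes qd = 331 − 1.2(ps − 29) = 365.8 - 1.2ps. Setting this equal to supply: 365.8 - 1.2ps = -257 + 2.5ps, so ps = 6228/37.
Buyers pay pb = 6228/37 − 29 = 5155/37; q' = -257 + 2.5·(6228/37) = 6061/37.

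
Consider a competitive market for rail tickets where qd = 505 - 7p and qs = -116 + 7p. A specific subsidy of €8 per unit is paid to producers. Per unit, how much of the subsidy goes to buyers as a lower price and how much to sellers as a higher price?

Buyers gain €4 per unit; sellers gain €4 per unit

Pre-subsidy: 505 - 7p = -116 + 7p gives p* = 621/14, q* = 194.5.
With the subsidy, sellers receive ps = pb + 8 for each unit, where pb is the price buyers pay.
Supply in terms of pb becomes qs = -116 + 7(pb + 8) = -60 + 7pb. Setting this equal to demand: 505 - 7pb = -60 + 7pb, so pb = 565/14.
Sellers receive ps = 565/14 + 8 = 677/14; q' = 505 − 7·(565/14) = 222.5.
Buyers' price falls by p* − pb = 621/14 − 565/14 = 4; sellers' price rises by ps − p* = 677/14 − 621/14 = 4.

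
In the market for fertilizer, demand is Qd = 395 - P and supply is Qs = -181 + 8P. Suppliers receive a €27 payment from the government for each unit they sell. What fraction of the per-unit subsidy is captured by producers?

Pre-subsidy: 395 - P = -181 + 8P gives P* = 64, Q* = 331.
With the subsidy, sellers receive Ps = Pb + 27 for each unit, where Pb is the price buyers pay.
Supply in terms of Pb becomes Qs = -181 + 8(Pb + 27) = 35 + 8Pb. Setting this equal to demand: 395 - Pb = 35 + 8Pb, so Pb = 40.
Sellers receive Ps = 40 + 27 = 67; Q' = 395 − 1·40 = 355.
Buyers' price falls by P* − Pb = 64 − 40 = 24; sellers' price rises by Ps − P* = 67 − 64 = 3.
So producers capture 3/27 = 1/9 of each unit of subsidy.

Producer share = 1/9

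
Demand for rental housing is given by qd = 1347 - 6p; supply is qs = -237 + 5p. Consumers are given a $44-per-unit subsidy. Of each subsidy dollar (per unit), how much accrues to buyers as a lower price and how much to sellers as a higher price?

Buyers gain $20 per unit; sellers gain $24 per unit

Pre-subsidy: 1347 - 6p = -237 + 5p gives p* = 144, q* = 483.
With the rebate, buyers effectively pay pb = ps − 44, where ps is the price sellers receive.
Demand in terms of ps becomes qd = 1347 − 6(ps − 44) = 1611 - 6ps. Setting this equal to supply: 1611 - 6ps = -237 + 5ps, so ps = 168.
Buyers pay pb = 168 − 44 = 124; q' = -237 + 5·168 = 603.
Buyers' price falls by p* − pb = 144 − 124 = 20; sellers' price rises by ps − p* = 168 − 144 = 24.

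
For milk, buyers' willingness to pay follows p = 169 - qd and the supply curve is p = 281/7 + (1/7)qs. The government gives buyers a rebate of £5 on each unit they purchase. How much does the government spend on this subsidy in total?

Pre-subsidy: 169 - q = 281/7 + (1/7)q gives q* = 112.75 and p* = 56.25.
With the rebate, buyers effectively pay pb = ps − 5, where ps is the price sellers receive.
On the curves, pb = 169 - q and ps = 281/7 + (1/7)q; the wedge ps − pb = 5 gives 281/7 + (1/7)q − (169 - q) = 5, so q' = 117.125.
Then pb = 169 − 1·117.125 = 51.875 and ps = 281/7 + (1/7)·117.125 = 56.875.
Government outlay = subsidy × quantity = 5 × 117.125 = 585.625.

Government cost = £585.625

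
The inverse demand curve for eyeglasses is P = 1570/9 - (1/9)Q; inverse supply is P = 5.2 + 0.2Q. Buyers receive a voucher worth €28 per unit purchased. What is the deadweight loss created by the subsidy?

Deadweight loss = €1260

Pre-subsidy: 1570/9 - (1/9)Q = 5.2 + 0.2Q gives Q* = 544 and P* = 114.
With the rebate, buyers effectively pay Pb = Ps − 28, where Ps is the price sellers receive.
On the curves, Pb = 1570/9 - (1/9)Q and Ps = 5.2 + 0.2Q; the wedge Ps − Pb = 28 gives 5.2 + 0.2Q − (1570/9 - (1/9)Q) = 28, so Q' = 634.
Then Pb = 1570/9 − (1/9)·634 = 104 and Ps = 5.2 + 0.2·634 = 132.
The subsidy expands output by 634 − 544 = 90 past the efficient level; on those units the gap between marginal cost and willingness to pay runs from 0 up to 28.
DWL = ½ × 28 × 90 = 1260.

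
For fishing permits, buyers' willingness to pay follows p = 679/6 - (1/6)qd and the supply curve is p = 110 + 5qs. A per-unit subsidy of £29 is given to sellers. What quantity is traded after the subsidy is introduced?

q' = 193/31

Pre-subsidy: 679/6 - (1/6)q = 110 + 5q gives q* = 19/31 and p* = 3505/31.
With the subsidy, sellers receive ps = pb + 29 for each unit, where pb is the price buyers pay.
On the curves, pb = 679/6 - (1/6)q and ps = 110 + 5q; the wedge ps − pb = 29 gives 110 + 5q − (679/6 - (1/6)q) = 29, so q' = 193/31.
Then pb = 679/6 − (1/6)·(193/31) = 3476/31 and ps = 110 + 5·(193/31) = 4375/31.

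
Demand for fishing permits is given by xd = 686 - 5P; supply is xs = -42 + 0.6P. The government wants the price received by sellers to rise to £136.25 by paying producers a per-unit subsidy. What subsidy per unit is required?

At a seller price of 136.25, quantity supplied is -42 + 0.6·136.25 = 39.75.
Buyers absorb 39.75 only when they pay Pb with 686 − 5·Pb = 39.75, i.e. Pb = 129.25.
s = Ps − Pb = 136.25 − 129.25 = 7.

Required subsidy s = £7 per unit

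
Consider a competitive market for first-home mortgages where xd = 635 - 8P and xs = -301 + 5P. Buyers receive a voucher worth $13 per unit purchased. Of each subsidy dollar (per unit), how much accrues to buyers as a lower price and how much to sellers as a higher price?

Pre-subsidy: 635 - 8P = -301 + 5P gives P* = 72, x* = 59.
With the rebate, buyers effectively pay Pb = Ps − 13, where Ps is the price sellers receive.
Demand in terms of Ps becomes xd = 635 − 8(Ps − 13) = 739 - 8Ps. Setting this equal to supply: 739 - 8Ps = -301 + 5Ps, so Ps = 80.
Buyers pay Pb = 80 − 13 = 67; x' = -301 + 5·80 = 99.
Buyers' price falls by P* − Pb = 72 − 67 = 5; sellers' price rises by Ps − P* = 80 − 72 = 8.

Buyers gain $5 per unit; sellers gain $8 per unit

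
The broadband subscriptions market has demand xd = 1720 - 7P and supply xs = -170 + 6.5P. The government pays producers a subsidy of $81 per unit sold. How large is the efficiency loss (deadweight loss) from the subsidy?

Deadweight loss = $11056.5

Pre-subsidy: 1720 - 7P = -170 + 6.5P gives P* = 140, x* = 740.
With the subsidy, sellers receive Ps = Pb + 81 for each unit, where Pb is the price buyers pay.
Supply in terms of Pb becomes xs = -170 + 6.5(Pb + 81) = 356.5 + 6.5Pb. Setting this equal to demand: 1720 - 7Pb = 356.5 + 6.5Pb, so Pb = 101.
Sellers receive Ps = 101 + 81 = 182; x' = 1720 − 7·101 = 1013.
The subsidy expands output by 1013 − 740 = 273 past the efficient level; on those units the gap between marginal cost and willingness to pay runs from 0 up to 81.
DWL = ½ × 81 × 273 = 11056.5.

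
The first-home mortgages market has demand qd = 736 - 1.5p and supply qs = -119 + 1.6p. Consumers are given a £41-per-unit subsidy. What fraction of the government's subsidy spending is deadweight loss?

DWL / government spending = 492/10975

Pre-subsidy: 736 - 1.5p = -119 + 1.6p gives p* = 8550/31, q* = 9991/31.
With the rebate, buyers effectively pay pb = ps − 41, where ps is the price sellers receive.
Demand in terms of ps becomes qd = 736 − 1.5(ps − 41) = 797.5 - 1.5ps. Setting this equal to supply: 797.5 - 1.5ps = -119 + 1.6ps, so ps = 9165/31.
Buyers pay pb = 9165/31 − 41 = 7894/31; q' = -119 + 1.6·(9165/31) = 10975/31.
ΔCS = ½(9991/31 + 10975/31)(8550/31 − 7894/31) = 6876848/961; ΔPS = ½(9991/31 + 10975/31)(9165/31 − 8550/31) = 6447045/961.
Government spending = 41 × 10975/31 = 449975/31.
DWL = ½ × 41 × (10975/31 − 9991/31) = 20172/31; fraction = (20172/31) / (449975/31) = 492/10975.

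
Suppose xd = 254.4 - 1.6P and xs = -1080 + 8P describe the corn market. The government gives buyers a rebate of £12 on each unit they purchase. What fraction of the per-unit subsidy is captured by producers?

Pre-subsidy: 254.4 - 1.6P = -1080 + 8P gives P* = 139, x* = 32.
With the rebate, buyers effectively pay Pb = Ps − 12, where Ps is the price sellers receive.
Demand in terms of Ps becomes xd = 254.4 − 1.6(Ps − 12) = 273.6 - 1.6Ps. Setting this equal to supply: 273.6 - 1.6Ps = -1080 + 8Ps, so Ps = 141.
Buyers pay Pb = 141 − 12 = 129; x' = -1080 + 8·141 = 48.
Buyers' price falls by P* − Pb = 139 − 129 = 10; sellers' price rises by Ps − P* = 141 − 139 = 2.
So producers capture 2/12 = 1/6 of each unit of subsidy.

Producer share = 1/6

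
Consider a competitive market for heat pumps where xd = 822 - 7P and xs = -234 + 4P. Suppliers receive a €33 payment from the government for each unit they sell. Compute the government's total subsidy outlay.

Government cost = €7722

Pre-subsidy: 822 - 7P = -234 + 4P gives P* = 96, x* = 150.
With the subsidy, sellers receive Ps = Pb + 33 for each unit, where Pb is the price buyers pay.
Supply in terms of Pb becomes xs = -234 + 4(Pb + 33) = -102 + 4Pb. Setting this equal to demand: 822 - 7Pb = -102 + 4Pb, so Pb = 84.
Sellers receive Ps = 84 + 33 = 117; x' = 822 − 7·84 = 234.
Government outlay = subsidy × quantity = 33 × 234 = 7722.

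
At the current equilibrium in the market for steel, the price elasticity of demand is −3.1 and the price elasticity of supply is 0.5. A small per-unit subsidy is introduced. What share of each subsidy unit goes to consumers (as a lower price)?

For a small subsidy around the equilibrium, the benefit split depends on the relative slopes, which at a point are proportional to the elasticities.
Buyer share = εs/(εs + |εd|) = 0.5/(0.5 + 3.1) = 5/36; seller share = |εd|/(εs + |εd|) = 31/36.

Consumer share = 5/36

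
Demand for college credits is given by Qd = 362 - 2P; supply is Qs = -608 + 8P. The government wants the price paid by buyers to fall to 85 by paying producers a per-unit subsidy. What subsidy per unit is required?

At a buyer price of 85, quantity demanded is 362 − 2·85 = 192.
Sellers supply 192 only when they receive Ps with -608 + 8·Ps = 192, i.e. Ps = 100.
s = Ps − Pb = 100 − 85 = 15.

Required subsidy s = 15 per unit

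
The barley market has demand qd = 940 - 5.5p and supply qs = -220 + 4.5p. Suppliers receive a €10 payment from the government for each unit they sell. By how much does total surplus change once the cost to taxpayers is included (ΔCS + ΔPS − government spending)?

Pre-subsidy: 940 - 5.5p = -220 + 4.5p gives p* = 116, q* = 302.
With the subsidy, sellers receive ps = pb + 10 for each unit, where pb is the price buyers pay.
Supply in terms of pb becomes qs = -220 + 4.5(pb + 10) = -175 + 4.5pb. Setting this equal to demand: 940 - 5.5pb = -175 + 4.5pb, so pb = 111.5.
Sellers receive ps = 111.5 + 10 = 121.5; q' = 940 − 5.5·111.5 = 326.75.
ΔCS = ½(302 + 326.75)(116 − 111.5) = 1414.6875; ΔPS = ½(302 + 326.75)(121.5 − 116) = 1729.0625.
Government spending = 10 × 326.75 = 3267.5.
Net change = 1414.6875 + 1729.0625 − 3267.5 = -123.75. The loss equals the DWL triangle ½·10·24.75.

Net change in total surplus = -€123.75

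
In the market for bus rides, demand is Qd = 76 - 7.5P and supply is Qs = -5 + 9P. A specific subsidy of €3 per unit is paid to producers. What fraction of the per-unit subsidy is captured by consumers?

Pre-subsidy: 76 - 7.5P = -5 + 9P gives P* = 54/11, Q* = 431/11.
With the subsidy, sellers receive Ps = Pb + 3 for each unit, where Pb is the price buyers pay.
Supply in terms of Pb becomes Qs = -5 + 9(Pb + 3) = 22 + 9Pb. Setting this equal to demand: 76 - 7.5Pb = 22 + 9Pb, so Pb = 36/11.
Sellers receive Ps = 36/11 + 3 = 69/11; Q' = 76 − 7.5·(36/11) = 566/11.
Buyers' price falls by P* − Pb = 54/11 − 36/11 = 18/11; sellers' price rises by Ps − P* = 69/11 − 54/11 = 15/11.
So consumers capture (18/11)/3 = 6/11 of each unit of subsidy.

Consumer share = 6/11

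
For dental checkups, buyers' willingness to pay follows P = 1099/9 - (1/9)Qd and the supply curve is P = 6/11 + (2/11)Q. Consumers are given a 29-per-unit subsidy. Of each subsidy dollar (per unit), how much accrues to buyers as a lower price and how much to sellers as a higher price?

Pre-subsidy: 1099/9 - (1/9)Q = 6/11 + (2/11)Q gives Q* = 415 and P* = 76.
With the rebate, buyers effectively pay Pb = Ps − 29, where Ps is the price sellers receive.
On the curves, Pb = 1099/9 - (1/9)Q and Ps = 6/11 + (2/11)Q; the wedge Ps − Pb = 29 gives 6/11 + (2/11)Q − (1099/9 - (1/9)Q) = 29, so Q' = 514.
Then Pb = 1099/9 − (1/9)·514 = 65 and Ps = 6/11 + (2/11)·514 = 94.
Buyers' price falls by P* − Pb = 76 − 65 = 11; sellers' price rises by Ps − P* = 94 − 76 = 18.

Buyers gain 11 per unit; sellers gain 18 per unit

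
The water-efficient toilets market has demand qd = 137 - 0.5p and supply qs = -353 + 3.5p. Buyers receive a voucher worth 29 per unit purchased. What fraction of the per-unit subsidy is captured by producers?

Producer share = 0.125

Pre-subsidy: 137 - 0.5p = -353 + 3.5p gives p* = 122.5, q* = 75.75.
With the rebate, buyers effectively pay pb = ps − 29, where ps is the price sellers receive.
Demand in terms of ps becomes qd = 137 − 0.5(ps − 29) = 151.5 - 0.5ps. Setting this equal to supply: 151.5 - 0.5ps = -353 + 3.5ps, so ps = 126.125.
Buyers pay pb = 126.125 − 29 = 97.125; q' = -353 + 3.5·126.125 = 88.4375.
Buyers' price falls by p* − pb = 122.5 − 97.125 = 25.375; sellers' price rises by ps − p* = 126.125 − 122.5 = 3.625.
So producers capture 3.625/29 = 0.125 of each unit of subsidy.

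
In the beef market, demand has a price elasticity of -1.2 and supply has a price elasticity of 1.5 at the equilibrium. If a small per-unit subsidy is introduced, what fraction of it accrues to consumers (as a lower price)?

Consumer share = 5/9

For a small subsidy around the equilibrium, the benefit split depends on the relative slopes, which at a point are proportional to the elasticities.
Buyer share = εs/(εs + |εd|) = 1.5/(1.5 + 1.2) = 5/9; seller share = |εd|/(εs + |εd|) = 4/9.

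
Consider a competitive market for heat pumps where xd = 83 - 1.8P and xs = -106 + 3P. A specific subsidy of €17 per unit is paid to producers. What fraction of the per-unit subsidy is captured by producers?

Pre-subsidy: 83 - 1.8P = -106 + 3P gives P* = 39.375, x* = 12.125.
With the subsidy, sellers receive Ps = Pb + 17 for each unit, where Pb is the price buyers pay.
Supply in terms of Pb becomes xs = -106 + 3(Pb + 17) = -55 + 3Pb. Setting this equal to demand: 83 - 1.8Pb = -55 + 3Pb, so Pb = 28.75.
Sellers receive Ps = 28.75 + 17 = 45.75; x' = 83 − 1.8·28.75 = 31.25.
Buyers' price falls by P* − Pb = 39.375 − 28.75 = 10.625; sellers' price rises by Ps − P* = 45.75 − 39.375 = 6.375.
So producers capture 6.375/17 = 0.375 of each unit of subsidy.

Producer share = 0.375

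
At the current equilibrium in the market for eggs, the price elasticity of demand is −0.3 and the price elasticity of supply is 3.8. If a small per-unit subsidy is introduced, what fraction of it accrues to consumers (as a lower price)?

Consumer share = 38/41

For a small subsidy around the equilibrium, the benefit split depends on the relative slopes, which at a point are proportional to the elasticities.
Buyer share = εs/(εs + |εd|) = 3.8/(3.8 + 0.3) = 38/41; seller share = |εd|/(εs + |εd|) = 3/41.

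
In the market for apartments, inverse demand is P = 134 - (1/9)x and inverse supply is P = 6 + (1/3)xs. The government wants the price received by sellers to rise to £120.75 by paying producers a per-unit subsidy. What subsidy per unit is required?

Required subsidy s = £25 per unit

At a seller price of 120.75, quantity supplied is -18 + 3·120.75 = 344.25.
Buyers absorb 344.25 only when they pay Pb = 134 − (1/9)·344.25 = 95.75.
s = Ps − Pb = 120.75 − 95.75 = 25.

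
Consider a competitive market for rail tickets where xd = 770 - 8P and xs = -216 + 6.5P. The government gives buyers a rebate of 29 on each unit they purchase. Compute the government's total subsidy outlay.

Government cost = 9570

Pre-subsidy: 770 - 8P = -216 + 6.5P gives P* = 68, x* = 226.
With the rebate, buyers effectively pay Pb = Ps − 29, where Ps is the price sellers receive.
Demand in terms of Ps becomes xd = 770 − 8(Ps − 29) = 1002 - 8Ps. Setting this equal to supply: 1002 - 8Ps = -216 + 6.5Ps, so Ps = 84.
Buyers pay Pb = 84 − 29 = 55; x' = -216 + 6.5·84 = 330.
Government outlay = subsidy × quantity = 29 × 330 = 9570.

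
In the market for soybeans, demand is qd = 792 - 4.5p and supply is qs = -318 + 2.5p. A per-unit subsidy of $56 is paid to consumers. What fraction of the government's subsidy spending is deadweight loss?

Pre-subsidy: 792 - 4.5p = -318 + 2.5p gives p* = 1110/7, q* = 549/7.
With the rebate, buyers effectively pay pb = ps − 56, where ps is the price sellers receive.
Demand in terms of ps becomes qd = 792 − 4.5(ps − 56) = 1044 - 4.5ps. Setting this equal to supply: 1044 - 4.5ps = -318 + 2.5ps, so ps = 1362/7.
Buyers pay pb = 1362/7 − 56 = 970/7; q' = -318 + 2.5·(1362/7) = 1179/7.
ΔCS = ½(549/7 + 1179/7)(1110/7 − 970/7) = 17280/7; ΔPS = ½(549/7 + 1179/7)(1362/7 − 1110/7) = 31104/7.
Government spending = 56 × 1179/7 = 9432.
DWL = ½ × 56 × (1179/7 − 549/7) = 2520; fraction = 2520 / 9432 = 35/131.

DWL / government spending = 35/131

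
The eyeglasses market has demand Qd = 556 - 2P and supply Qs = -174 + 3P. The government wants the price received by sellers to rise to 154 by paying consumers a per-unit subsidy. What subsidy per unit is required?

At a seller price of 154, quantity supplied is -174 + 3·154 = 288.
Buyers absorb 288 only when they pay Pb with 556 − 2·Pb = 288, i.e. Pb = 134.
s = Ps − Pb = 154 − 134 = 20.

Required subsidy s = 20 per unit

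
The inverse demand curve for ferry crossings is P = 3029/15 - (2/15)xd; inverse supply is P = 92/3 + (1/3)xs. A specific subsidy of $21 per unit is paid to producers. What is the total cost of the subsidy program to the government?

Government cost = $8652

Pre-subsidy: 3029/15 - (2/15)x = 92/3 + (1/3)x gives x* = 367 and P* = 153.
With the subsidy, sellers receive Ps = Pb + 21 for each unit, where Pb is the price buyers pay.
On the curves, Pb = 3029/15 - (2/15)x and Ps = 92/3 + (1/3)x; the wedge Ps − Pb = 21 gives 92/3 + (1/3)x − (3029/15 - (2/15)x) = 21, so x' = 412.
Then Pb = 3029/15 − (2/15)·412 = 147 and Ps = 92/3 + (1/3)·412 = 168.
Government outlay = subsidy × quantity = 21 × 412 = 8652.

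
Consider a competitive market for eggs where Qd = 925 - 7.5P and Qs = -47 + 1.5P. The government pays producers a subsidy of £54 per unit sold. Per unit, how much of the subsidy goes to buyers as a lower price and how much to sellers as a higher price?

Pre-subsidy: 925 - 7.5P = -47 + 1.5P gives P* = 108, Q* = 115.
With the subsidy, sellers receive Ps = Pb + 54 for each unit, where Pb is the price buyers pay.
Supply in terms of Pb becomes Qs = -47 + 1.5(Pb + 54) = 34 + 1.5Pb. Setting this equal to demand: 925 - 7.5Pb = 34 + 1.5Pb, so Pb = 99.
Sellers receive Ps = 99 + 54 = 153; Q' = 925 − 7.5·99 = 182.5.
Buyers' price falls by P* − Pb = 108 − 99 = 9; sellers' price rises by Ps − P* = 153 − 108 = 45.

Buyers gain £9 per unit; sellers gain £45 per unit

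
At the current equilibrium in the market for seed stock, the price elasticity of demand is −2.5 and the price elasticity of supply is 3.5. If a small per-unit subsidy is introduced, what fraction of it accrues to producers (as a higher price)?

Producer share = 5/12

For a small subsidy around the equilibrium, the benefit split depends on the relative slopes, which at a point are proportional to the elasticities.
Buyer share = εs/(εs + |εd|) = 3.5/(3.5 + 2.5) = 7/12; seller share = |εd|/(εs + |εd|) = 5/12.
So producers capture 5/12 of the subsidy.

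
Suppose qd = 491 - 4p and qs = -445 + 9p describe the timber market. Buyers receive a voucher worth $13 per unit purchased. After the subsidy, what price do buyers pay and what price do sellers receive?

Pre-subsidy: 491 - 4p = -445 + 9p gives p* = 72, q* = 203.
With the rebate, buyers effectively pay pb = ps − 13, where ps is the price sellers receive.
Demand in terms of ps becomes qd = 491 − 4(ps − 13) = 543 - 4ps. Setting this equal to supply: 543 - 4ps = -445 + 9ps, so ps = 76.
Buyers pay pb = 76 − 13 = 63; q' = -445 + 9·76 = 239.

Buyers pay $63; sellers receive $76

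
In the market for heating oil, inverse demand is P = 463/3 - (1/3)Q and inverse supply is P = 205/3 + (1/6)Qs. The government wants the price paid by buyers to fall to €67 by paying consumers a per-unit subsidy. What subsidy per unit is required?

Required subsidy s = €45 per unit

At a buyer price of 67, quantity demanded is 463 − 3·67 = 262.
Sellers supply 262 only when they receive Ps = 205/3 + (1/6)·262 = 112.
s = Ps − Pb = 112 − 67 = 45.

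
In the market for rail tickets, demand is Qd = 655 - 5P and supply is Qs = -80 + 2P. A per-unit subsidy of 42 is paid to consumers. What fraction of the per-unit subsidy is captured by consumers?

Consumer share = 2/7

Pre-subsidy: 655 - 5P = -80 + 2P gives P* = 105, Q* = 130.
With the rebate, buyers effectively pay Pb = Ps − 42, where Ps is the price sellers receive.
Demand in terms of Ps becomes Qd = 655 − 5(Ps − 42) = 865 - 5Ps. Setting this equal to supply: 865 - 5Ps = -80 + 2Ps, so Ps = 135.
Buyers pay Pb = 135 − 42 = 93; Q' = -80 + 2·135 = 190.
Buyers' price falls by P* − Pb = 105 − 93 = 12; sellers' price rises by Ps − P* = 135 − 105 = 30.
So consumers capture 12/42 = 2/7 of each unit of subsidy.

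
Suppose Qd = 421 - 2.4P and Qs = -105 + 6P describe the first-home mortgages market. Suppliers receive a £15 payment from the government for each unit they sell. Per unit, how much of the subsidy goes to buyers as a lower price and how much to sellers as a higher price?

Pre-subsidy: 421 - 2.4P = -105 + 6P gives P* = 1315/21, Q* = 1895/7.
With the subsidy, sellers receive Ps = Pb + 15 for each unit, where Pb is the price buyers pay.
Supply in terms of Pb becomes Qs = -105 + 6(Pb + 15) = -15 + 6Pb. Setting this equal to demand: 421 - 2.4Pb = -15 + 6Pb, so Pb = 1090/21.
Sellers receive Ps = 1090/21 + 15 = 1405/21; Q' = 421 − 2.4·(1090/21) = 2075/7.
Buyers' price falls by P* − Pb = 1315/21 − 1090/21 = 75/7; sellers' price rises by Ps − P* = 1405/21 − 1315/21 = 30/7.

Buyers gain 75/7 per unit; sellers gain 30/7 per unit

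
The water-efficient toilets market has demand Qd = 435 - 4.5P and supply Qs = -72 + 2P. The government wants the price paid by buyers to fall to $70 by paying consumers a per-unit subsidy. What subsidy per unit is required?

At a buyer price of 70, quantity demanded is 435 − 4.5·70 = 120.
Sellers supply 120 only when they receive Ps with -72 + 2·Ps = 120, i.e. Ps = 96.
s = Ps − Pb = 96 − 70 = 26.

Required subsidy s = $26 per unit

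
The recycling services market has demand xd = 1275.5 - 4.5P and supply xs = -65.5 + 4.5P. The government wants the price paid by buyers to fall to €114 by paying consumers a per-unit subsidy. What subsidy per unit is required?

Required subsidy s = €70 per unit

At a buyer price of 114, quantity demanded is 1275.5 − 4.5·114 = 762.5.
Sellers supply 762.5 only when they receive Ps with -65.5 + 4.5·Ps = 762.5, i.e. Ps = 184.
s = Ps − Pb = 184 − 114 = 70.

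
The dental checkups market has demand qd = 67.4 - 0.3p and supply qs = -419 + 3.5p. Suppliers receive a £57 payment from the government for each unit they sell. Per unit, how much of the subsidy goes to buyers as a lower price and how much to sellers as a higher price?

Pre-subsidy: 67.4 - 0.3p = -419 + 3.5p gives p* = 128, q* = 29.
With the subsidy, sellers receive ps = pb + 57 for each unit, where pb is the price buyers pay.
Supply in terms of pb becomes qs = -419 + 3.5(pb + 57) = -219.5 + 3.5pb. Setting this equal to demand: 67.4 - 0.3pb = -219.5 + 3.5pb, so pb = 75.5.
Sellers receive ps = 75.5 + 57 = 132.5; q' = 67.4 − 0.3·75.5 = 44.75.
Buyers' price falls by p* − pb = 128 − 75.5 = 52.5; sellers' price rises by ps − p* = 132.5 − 128 = 4.5.

Buyers gain £52.5 per unit; sellers gain £4.5 per unit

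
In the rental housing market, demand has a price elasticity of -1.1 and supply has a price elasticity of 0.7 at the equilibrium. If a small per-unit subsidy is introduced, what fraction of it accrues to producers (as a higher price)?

For a small subsidy around the equilibrium, the benefit split depends on the relative slopes, which at a point are proportional to the elasticities.
Buyer share = εs/(εs + |εd|) = 0.7/(0.7 + 1.1) = 7/18; seller share = |εd|/(εs + |εd|) = 11/18.
So producers capture 11/18 of the subsidy.

Producer share = 11/18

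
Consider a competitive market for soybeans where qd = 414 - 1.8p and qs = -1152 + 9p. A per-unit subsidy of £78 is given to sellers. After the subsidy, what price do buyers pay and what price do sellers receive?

Buyers pay £80; sellers receive £158

Pre-subsidy: 414 - 1.8p = -1152 + 9p gives p* = 145, q* = 153.
With the subsidy, sellers receive ps = pb + 78 for each unit, where pb is the price buyers pay.
Supply in terms of pb becomes qs = -1152 + 9(pb + 78) = -450 + 9pb. Setting this equal to demand: 414 - 1.8pb = -450 + 9pb, so pb = 80.
Sellers receive ps = 80 + 78 = 158; q' = 414 − 1.8·80 = 270.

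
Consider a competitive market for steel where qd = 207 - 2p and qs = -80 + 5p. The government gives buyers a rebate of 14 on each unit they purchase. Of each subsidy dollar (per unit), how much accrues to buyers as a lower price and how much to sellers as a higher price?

Pre-subsidy: 207 - 2p = -80 + 5p gives p* = 41, q* = 125.
With the rebate, buyers effectively pay pb = ps − 14, where ps is the price sellers receive.
Demand in terms of ps becomes qd = 207 − 2(ps − 14) = 235 - 2ps. Setting this equal to supply: 235 - 2ps = -80 + 5ps, so ps = 45.
Buyers pay pb = 45 − 14 = 31; q' = -80 + 5·45 = 145.
Buyers' price falls by p* − pb = 41 − 31 = 10; sellers' price rises by ps − p* = 45 − 41 = 4.

Buyers gain 10 per unit; sellers gain 4 per unit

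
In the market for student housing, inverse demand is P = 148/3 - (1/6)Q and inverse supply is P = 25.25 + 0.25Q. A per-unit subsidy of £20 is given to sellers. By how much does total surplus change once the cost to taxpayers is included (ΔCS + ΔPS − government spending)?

Net change in total surplus = -£480

Pre-subsidy: 148/3 - (1/6)Q = 25.25 + 0.25Q gives Q* = 57.8 and P* = 39.7.
With the subsidy, sellers receive Ps = Pb + 20 for each unit, where Pb is the price buyers pay.
On the curves, Pb = 148/3 - (1/6)Q and Ps = 25.25 + 0.25Q; the wedge Ps − Pb = 20 gives 25.25 + 0.25Q − (148/3 - (1/6)Q) = 20, so Q' = 105.8.
Then Pb = 148/3 − (1/6)·105.8 = 31.7 and Ps = 25.25 + 0.25·105.8 = 51.7.
ΔCS = ½(57.8 + 105.8)(39.7 − 31.7) = 654.4; ΔPS = ½(57.8 + 105.8)(51.7 − 39.7) = 981.6.
Government spending = 20 × 105.8 = 2116.
Net change = 654.4 + 981.6 − 2116 = -480. The loss equals the DWL triangle ½·20·48.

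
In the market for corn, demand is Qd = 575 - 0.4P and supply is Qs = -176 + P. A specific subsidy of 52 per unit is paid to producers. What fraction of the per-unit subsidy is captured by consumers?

Consumer share = 5/7

Pre-subsidy: 575 - 0.4P = -176 + P gives P* = 3755/7, Q* = 2523/7.
With the subsidy, sellers receive Ps = Pb + 52 for each unit, where Pb is the price buyers pay.
Supply in terms of Pb becomes Qs = -176 + 1(Pb + 52) = -124 + Pb. Setting this equal to demand: 575 - 0.4Pb = -124 + Pb, so Pb = 3495/7.
Sellers receive Ps = 3495/7 + 52 = 3859/7; Q' = 575 − 0.4·(3495/7) = 2627/7.
Buyers' price falls by P* − Pb = 3755/7 − 3495/7 = 260/7; sellers' price rises by Ps − P* = 3859/7 − 3755/7 = 104/7.
So consumers capture (260/7)/52 = 5/7 of each unit of subsidy.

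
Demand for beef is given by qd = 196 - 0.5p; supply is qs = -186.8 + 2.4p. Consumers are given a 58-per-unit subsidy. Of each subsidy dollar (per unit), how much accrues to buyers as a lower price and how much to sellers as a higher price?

Pre-subsidy: 196 - 0.5p = -186.8 + 2.4p gives p* = 132, q* = 130.
With the rebate, buyers effectively pay pb = ps − 58, where ps is the price sellers receive.
Demand in terms of ps becomes qd = 196 − 0.5(ps − 58) = 225 - 0.5ps. Setting this equal to supply: 225 - 0.5ps = -186.8 + 2.4ps, so ps = 142.
Buyers pay pb = 142 − 58 = 84; q' = -186.8 + 2.4·142 = 154.
Buyers' price falls by p* − pb = 132 − 84 = 48; sellers' price rises by ps − p* = 142 − 132 = 10.

Buyers gain 48 per unit; sellers gain 10 per unit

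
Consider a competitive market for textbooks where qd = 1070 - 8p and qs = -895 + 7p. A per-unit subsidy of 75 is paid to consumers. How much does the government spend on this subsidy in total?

Pre-subsidy: 1070 - 8p = -895 + 7p gives p* = 131, q* = 22.
With the rebate, buyers effectively pay pb = ps − 75, where ps is the price sellers receive.
Demand in terms of ps becomes qd = 1070 − 8(ps − 75) = 1670 - 8ps. Setting this equal to supply: 1670 - 8ps = -895 + 7ps, so ps = 171.
Buyers pay pb = 171 − 75 = 96; q' = -895 + 7·171 = 302.
Government outlay = subsidy × quantity = 75 × 302 = 22650.

Government cost = 22650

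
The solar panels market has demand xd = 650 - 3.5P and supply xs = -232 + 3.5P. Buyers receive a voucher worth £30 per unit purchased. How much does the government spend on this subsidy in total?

Government cost = £7845

Pre-subsidy: 650 - 3.5P = -232 + 3.5P gives P* = 126, x* = 209.
With the rebate, buyers effectively pay Pb = Ps − 30, where Ps is the price sellers receive.
Demand in terms of Ps becomes xd = 650 − 3.5(Ps − 30) = 755 - 3.5Ps. Setting this equal to supply: 755 - 3.5Ps = -232 + 3.5Ps, so Ps = 141.
Buyers pay Pb = 141 − 30 = 111; x' = -232 + 3.5·141 = 261.5.
Government outlay = subsidy × quantity = 30 × 261.5 = 7845.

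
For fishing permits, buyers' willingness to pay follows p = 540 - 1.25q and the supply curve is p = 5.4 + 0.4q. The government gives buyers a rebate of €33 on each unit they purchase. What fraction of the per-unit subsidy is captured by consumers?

Consumer share = 25/33

Pre-subsidy: 540 - 1.25q = 5.4 + 0.4q gives q* = 324 and p* = 135.
With the rebate, buyers effectively pay pb = ps − 33, where ps is the price sellers receive.
On the curves, pb = 540 - 1.25q and ps = 5.4 + 0.4q; the wedge ps − pb = 33 gives 5.4 + 0.4q − (540 - 1.25q) = 33, so q' = 344.
Then pb = 540 − 1.25·344 = 110 and ps = 5.4 + 0.4·344 = 143.
Buyers' price falls by p* − pb = 135 − 110 = 25; sellers' price rises by ps − p* = 143 − 135 = 8.
So consumers capture 25/33 = 25/33 of each unit of subsidy.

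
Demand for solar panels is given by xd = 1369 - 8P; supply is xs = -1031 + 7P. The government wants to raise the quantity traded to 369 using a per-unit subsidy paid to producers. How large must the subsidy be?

Required subsidy s = 75 per unit

At x = 369, invert demand for the buyer price: Pb = (1369 − 369)/8 = 125; invert supply for the seller price: Ps = (369 − (-1031))/7 = 200.
The subsidy must fill the gap: s = Ps − Pb = 200 − 125 = 75.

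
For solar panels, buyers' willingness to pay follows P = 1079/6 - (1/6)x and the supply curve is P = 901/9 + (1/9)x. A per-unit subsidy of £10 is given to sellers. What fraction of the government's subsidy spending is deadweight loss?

Pre-subsidy: 1079/6 - (1/6)x = 901/9 + (1/9)x gives x* = 287 and P* = 132.
With the subsidy, sellers receive Ps = Pb + 10 for each unit, where Pb is the price buyers pay.
On the curves, Pb = 1079/6 - (1/6)x and Ps = 901/9 + (1/9)x; the wedge Ps − Pb = 10 gives 901/9 + (1/9)x − (1079/6 - (1/6)x) = 10, so x' = 323.
Then Pb = 1079/6 − (1/6)·323 = 126 and Ps = 901/9 + (1/9)·323 = 136.
ΔCS = ½(287 + 323)(132 − 126) = 1830; ΔPS = ½(287 + 323)(136 − 132) = 1220.
Government spending = 10 × 323 = 3230.
DWL = ½ × 10 × (323 − 287) = 180; fraction = 180 / 3230 = 18/323.

DWL / government spending = 18/323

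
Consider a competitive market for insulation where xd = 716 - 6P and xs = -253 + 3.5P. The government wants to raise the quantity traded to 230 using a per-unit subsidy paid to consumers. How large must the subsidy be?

Required subsidy s = 57 per unit

At x = 230, invert demand for the buyer price: Pb = (716 − 230)/6 = 81; invert supply for the seller price: Ps = (230 − (-253))/3.5 = 138.
The subsidy must fill the gap: s = Ps − Pb = 138 − 81 = 57.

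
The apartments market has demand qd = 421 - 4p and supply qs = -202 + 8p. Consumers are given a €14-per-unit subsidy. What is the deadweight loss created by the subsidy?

Deadweight loss = 784/3

Pre-subsidy: 421 - 4p = -202 + 8p gives p* = 623/12, q* = 640/3.
With the rebate, buyers effectively pay pb = ps − 14, where ps is the price sellers receive.
Demand in terms of ps becomes qd = 421 − 4(ps − 14) = 477 - 4ps. Setting this equal to supply: 477 - 4ps = -202 + 8ps, so ps = 679/12.
Buyers pay pb = 679/12 − 14 = 511/12; q' = -202 + 8·(679/12) = 752/3.
The subsidy expands output by 752/3 − 640/3 = 112/3 past the efficient level; on those units the gap between marginal cost and willingness to pay runs from 0 up to 14.
DWL = ½ × 14 × 112/3 = 784/3.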